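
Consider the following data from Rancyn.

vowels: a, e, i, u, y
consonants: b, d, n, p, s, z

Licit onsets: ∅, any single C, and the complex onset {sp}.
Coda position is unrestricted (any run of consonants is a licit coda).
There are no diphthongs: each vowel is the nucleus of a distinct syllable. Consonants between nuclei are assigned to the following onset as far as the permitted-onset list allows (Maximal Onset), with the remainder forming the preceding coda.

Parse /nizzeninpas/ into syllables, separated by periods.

The vowels are i, e, i, a — 4 nuclei, so 4 syllables.
/i…e/ gap (V1→V2): /zz/; trying suffixes from longest down, /z/ is the first permitted one, so coda /z/ | onset /z/.
/e…i/ gap (V2→V3): /n/ → onset of the next syllable (single consonants are always licit onsets).
/i…a/ gap (V3→V4): /np/; trying suffixes from longest down, /p/ is the first permitted one, so coda /n/ | onset /p/.

niz.ze.nin.pas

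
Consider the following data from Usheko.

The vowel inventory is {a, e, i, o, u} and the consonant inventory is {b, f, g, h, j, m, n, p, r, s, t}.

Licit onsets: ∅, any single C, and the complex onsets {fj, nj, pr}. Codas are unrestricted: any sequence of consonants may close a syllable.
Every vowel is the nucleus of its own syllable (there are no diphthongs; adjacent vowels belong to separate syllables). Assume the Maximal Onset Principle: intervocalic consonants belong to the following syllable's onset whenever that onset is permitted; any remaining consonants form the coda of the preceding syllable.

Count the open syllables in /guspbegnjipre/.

Nuclei (vowels): u, e, i, e → 4 syllables.
/u…e/ gap (V1→V2): /spb/; trying suffixes from longest down, /b/ is the first permitted one, so coda /sp/ | onset /b/.
/e…i/ gap (V2→V3): /gnj/ splits as /g/ + /nj/ (/nj/ is the longest suffix that is a licit onset).
/i…e/ gap (V3→V4): cluster /pr/ — /pr/ is itself a permitted onset, so the whole cluster goes right; preceding coda = ∅.
Result: gusp.beg.nji.pre.
Classifying each syllable: /gusp/ (closed), /beg/ (closed), /nji/ (open), /pre/ (open).
Open syllables: 2.

2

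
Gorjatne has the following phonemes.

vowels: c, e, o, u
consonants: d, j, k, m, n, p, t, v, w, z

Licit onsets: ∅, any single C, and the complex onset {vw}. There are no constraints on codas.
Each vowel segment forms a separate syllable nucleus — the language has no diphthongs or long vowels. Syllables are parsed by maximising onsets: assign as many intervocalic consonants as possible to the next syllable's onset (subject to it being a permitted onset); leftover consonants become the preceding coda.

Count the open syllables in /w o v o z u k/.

The vowels are o, o, u — 3 nuclei, so 3 syllables.
σ1/σ2 boundary: /v/ is a single consonant, so it becomes the next onset.
σ2/σ3 boundary: /z/ → onset of the next syllable (single consonants are always licit onsets).
Syllabification: wo.vo.zuk.
Classifying each syllable: /wo/ (open), /vo/ (open), /zuk/ (closed).
Open syllables: 2.

2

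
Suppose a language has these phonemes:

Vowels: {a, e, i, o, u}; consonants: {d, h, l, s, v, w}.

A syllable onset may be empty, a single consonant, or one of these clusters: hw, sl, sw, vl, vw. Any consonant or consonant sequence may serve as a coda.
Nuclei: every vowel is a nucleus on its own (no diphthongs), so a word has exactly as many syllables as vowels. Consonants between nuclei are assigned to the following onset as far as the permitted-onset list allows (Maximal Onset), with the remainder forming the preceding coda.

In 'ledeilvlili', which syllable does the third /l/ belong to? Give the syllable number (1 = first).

The vowels are e, e, i, i, i — 5 nuclei, so 5 syllables.
Between /e/ (V1) and /e/ (V2): just /d/ — single C goes to the following onset.
Between /e/ (V2) and /i/ (V3): nothing intervenes; syllable break is V.V.
Between /i/ (V3) and /i/ (V4): /lvl/ — longest licit onset from the right is /vl/, leaving /l/ as coda.
Between /i/ (V4) and /i/ (V5): /l/ is a single consonant, so it becomes the next onset.
So the parse is le.de.il.vli.li.
The third /l/ is in the onset of syllable 4 (/vli/).

4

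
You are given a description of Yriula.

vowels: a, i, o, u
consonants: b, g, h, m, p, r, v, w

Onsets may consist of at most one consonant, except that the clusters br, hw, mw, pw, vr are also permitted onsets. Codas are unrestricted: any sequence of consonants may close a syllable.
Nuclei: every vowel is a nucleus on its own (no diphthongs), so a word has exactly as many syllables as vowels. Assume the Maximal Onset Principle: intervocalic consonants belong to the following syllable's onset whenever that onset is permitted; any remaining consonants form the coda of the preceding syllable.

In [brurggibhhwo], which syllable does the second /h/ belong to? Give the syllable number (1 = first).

The vowels are u, i, o — 3 nuclei, so 3 syllables.
V1 /u/ – V2 /i/: /rgg/ — longest licit onset from the right is /g/, leaving /rg/ as coda.
V2 /i/ – V3 /o/: cluster /bhhw/ — the longest permitted-onset suffix is /hw/; onset = /hw/, preceding coda = /bh/.
Syllabification: brurg.gibh.hwo.
The second /h/ is in the onset of syllable 3 (/hwo/).

3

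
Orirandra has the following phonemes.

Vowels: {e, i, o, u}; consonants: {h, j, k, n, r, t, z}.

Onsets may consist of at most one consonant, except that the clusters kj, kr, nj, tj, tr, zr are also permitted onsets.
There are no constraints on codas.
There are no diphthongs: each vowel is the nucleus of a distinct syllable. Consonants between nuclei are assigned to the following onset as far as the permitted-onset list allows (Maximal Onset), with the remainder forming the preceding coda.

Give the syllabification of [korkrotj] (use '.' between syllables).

The vowels are o, o — 2 nuclei, so 2 syllables.
σ1/σ2 boundary: cluster /rkr/ — the longest permitted-onset suffix is /kr/; onset = /kr/, preceding coda = /r/.

kor.krotj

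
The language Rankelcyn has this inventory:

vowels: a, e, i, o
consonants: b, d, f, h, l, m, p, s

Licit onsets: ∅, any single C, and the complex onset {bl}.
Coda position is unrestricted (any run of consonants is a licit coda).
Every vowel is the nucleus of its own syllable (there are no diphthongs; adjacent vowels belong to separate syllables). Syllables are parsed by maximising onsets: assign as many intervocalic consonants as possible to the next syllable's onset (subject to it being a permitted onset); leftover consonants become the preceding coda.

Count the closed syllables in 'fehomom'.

Nuclei (vowels): e, o, o → 3 syllables.
/e…o/ gap (V1→V2): /h/ is a single consonant, so it becomes the next onset.
/o…o/ gap (V2→V3): /m/ → onset of the next syllable (single consonants are always licit onsets).
So the parse is fe.ho.mom.
Classifying each syllable: /fe/ (open), /ho/ (open), /mom/ (closed).
Closed syllables: 1.

1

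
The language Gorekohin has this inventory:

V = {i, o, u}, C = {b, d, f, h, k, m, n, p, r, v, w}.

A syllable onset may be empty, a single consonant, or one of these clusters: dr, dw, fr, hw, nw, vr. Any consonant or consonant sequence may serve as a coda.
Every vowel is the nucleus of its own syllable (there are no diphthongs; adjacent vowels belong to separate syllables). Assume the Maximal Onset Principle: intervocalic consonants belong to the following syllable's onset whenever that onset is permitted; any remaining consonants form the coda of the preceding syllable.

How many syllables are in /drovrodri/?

3

The vowels are o, o, i — 3 nuclei, so 3 syllables.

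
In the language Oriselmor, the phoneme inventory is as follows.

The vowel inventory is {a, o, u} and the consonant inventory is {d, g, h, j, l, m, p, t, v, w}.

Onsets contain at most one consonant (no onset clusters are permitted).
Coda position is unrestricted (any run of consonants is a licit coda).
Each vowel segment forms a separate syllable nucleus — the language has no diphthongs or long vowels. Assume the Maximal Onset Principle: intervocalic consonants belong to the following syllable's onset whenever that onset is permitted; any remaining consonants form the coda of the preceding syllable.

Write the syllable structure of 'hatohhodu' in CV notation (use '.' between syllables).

The vowels are a, o, o, u — 4 nuclei, so 4 syllables.
σ1/σ2 boundary: /t/ → onset of the next syllable (single consonants are always licit onsets).
σ2/σ3 boundary: /hh/; trying suffixes from longest down, /h/ is the first permitted one, so coda /h/ | onset /h/.
σ3/σ4 boundary: /d/ → onset of the next syllable (single consonants are always licit onsets).
Syllabification: ha.toh.ho.du.
Mapping each syllable to C/V: /ha/ → CV, /toh/ → CVC, /ho/ → CV, /du/ → CV.

CV.CVC.CV.CV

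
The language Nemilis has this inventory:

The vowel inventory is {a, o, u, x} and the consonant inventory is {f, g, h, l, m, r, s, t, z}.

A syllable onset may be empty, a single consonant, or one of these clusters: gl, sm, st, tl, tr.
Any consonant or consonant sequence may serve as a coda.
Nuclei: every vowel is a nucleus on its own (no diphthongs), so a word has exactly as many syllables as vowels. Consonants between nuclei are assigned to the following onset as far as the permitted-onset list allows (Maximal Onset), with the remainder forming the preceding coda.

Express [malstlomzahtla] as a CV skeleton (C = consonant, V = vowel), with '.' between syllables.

CVCC.CCVC.CVC.CCV

Vowels present: a, o, a, a; each is a nucleus, giving 4 syllables.
/a…o/ gap (V1→V2): cluster /lstl/ — the longest permitted-onset suffix is /tl/; onset = /tl/, preceding coda = /ls/.
/o…a/ gap (V2→V3): cluster /mz/ — the longest permitted-onset suffix is /z/; onset = /z/, preceding coda = /m/.
/a…a/ gap (V3→V4): /htl/; trying suffixes from longest down, /tl/ is the first permitted one, so coda /h/ | onset /tl/.
Putting it together: mals.tlom.zah.tla.
Mapping each syllable to C/V: /mals/ → CVCC, /tlom/ → CCVC, /zah/ → CVC, /tla/ → CCV.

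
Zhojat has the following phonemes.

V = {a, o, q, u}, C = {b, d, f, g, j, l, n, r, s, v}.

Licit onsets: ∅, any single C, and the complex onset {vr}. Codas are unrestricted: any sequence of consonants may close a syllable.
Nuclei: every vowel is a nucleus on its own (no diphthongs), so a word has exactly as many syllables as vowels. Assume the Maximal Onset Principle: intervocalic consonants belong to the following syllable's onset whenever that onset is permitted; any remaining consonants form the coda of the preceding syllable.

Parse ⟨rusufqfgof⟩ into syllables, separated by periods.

ru.su.fqf.gof

Vowels present: u, u, q, o; each is a nucleus, giving 4 syllables.
σ1/σ2 boundary: just /s/ — single C goes to the following onset.
σ2/σ3 boundary: /f/ is a single consonant, so it becomes the next onset.
σ3/σ4 boundary: cluster /fg/ — the longest permitted-onset suffix is /g/; onset = /g/, preceding coda = /f/.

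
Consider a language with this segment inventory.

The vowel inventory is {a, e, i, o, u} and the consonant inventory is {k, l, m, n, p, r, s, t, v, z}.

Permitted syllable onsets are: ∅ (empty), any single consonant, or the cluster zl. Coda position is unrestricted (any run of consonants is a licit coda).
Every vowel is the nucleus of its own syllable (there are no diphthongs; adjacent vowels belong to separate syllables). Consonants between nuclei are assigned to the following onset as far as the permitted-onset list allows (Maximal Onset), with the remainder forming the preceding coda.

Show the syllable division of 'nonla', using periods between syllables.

Nuclei (vowels): o, a → 2 syllables.
V1 /o/ – V2 /a/: /nl/ — longest licit onset from the right is /l/, leaving /n/ as coda.

non.la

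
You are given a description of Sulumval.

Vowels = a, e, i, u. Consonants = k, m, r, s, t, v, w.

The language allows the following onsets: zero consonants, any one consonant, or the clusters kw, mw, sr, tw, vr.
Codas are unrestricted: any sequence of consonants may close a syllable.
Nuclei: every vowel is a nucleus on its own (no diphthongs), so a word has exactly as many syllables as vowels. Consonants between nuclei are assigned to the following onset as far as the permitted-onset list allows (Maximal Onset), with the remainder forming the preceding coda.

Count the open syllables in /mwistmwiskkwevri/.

Vowels present: i, i, e, i; each is a nucleus, giving 4 syllables.
σ1/σ2 boundary: /stmw/; trying suffixes from longest down, /mw/ is the first permitted one, so coda /st/ | onset /mw/.
σ2/σ3 boundary: /skkw/ splits as /sk/ + /kw/ (/kw/ is the longest suffix that is a licit onset).
σ3/σ4 boundary: cluster /vr/ — /vr/ is itself a permitted onset, so the whole cluster goes right; preceding coda = ∅.
So the parse is mwist.mwisk.kwe.vri.
Classifying each syllable: /mwist/ (closed), /mwisk/ (closed), /kwe/ (open), /vri/ (open).
Open syllables: 2.

2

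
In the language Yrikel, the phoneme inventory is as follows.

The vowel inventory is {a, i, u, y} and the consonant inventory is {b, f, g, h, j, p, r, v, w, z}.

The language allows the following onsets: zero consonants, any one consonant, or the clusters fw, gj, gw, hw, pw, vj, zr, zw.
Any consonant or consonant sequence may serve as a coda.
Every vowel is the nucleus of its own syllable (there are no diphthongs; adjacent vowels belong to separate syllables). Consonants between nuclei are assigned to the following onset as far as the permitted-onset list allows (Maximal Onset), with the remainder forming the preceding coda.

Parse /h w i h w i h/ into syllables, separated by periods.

hwi.hwih

Nuclei (vowels): i, i → 2 syllables.
V1 /i/ – V2 /i/: /hw/ is a licit onset in full, so it all attaches to the next syllable.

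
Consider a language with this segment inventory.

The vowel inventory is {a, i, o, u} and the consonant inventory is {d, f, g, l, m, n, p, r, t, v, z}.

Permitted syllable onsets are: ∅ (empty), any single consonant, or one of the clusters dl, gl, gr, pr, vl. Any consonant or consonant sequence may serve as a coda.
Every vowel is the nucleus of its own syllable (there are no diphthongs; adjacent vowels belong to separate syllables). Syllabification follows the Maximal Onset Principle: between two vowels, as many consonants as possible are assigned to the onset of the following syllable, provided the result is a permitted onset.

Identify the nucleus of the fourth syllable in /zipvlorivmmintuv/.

Nuclei (vowels): i, o, i, i, u → 5 syllables.
The fourth nucleus (vowel 4 from the left) is /i/.

i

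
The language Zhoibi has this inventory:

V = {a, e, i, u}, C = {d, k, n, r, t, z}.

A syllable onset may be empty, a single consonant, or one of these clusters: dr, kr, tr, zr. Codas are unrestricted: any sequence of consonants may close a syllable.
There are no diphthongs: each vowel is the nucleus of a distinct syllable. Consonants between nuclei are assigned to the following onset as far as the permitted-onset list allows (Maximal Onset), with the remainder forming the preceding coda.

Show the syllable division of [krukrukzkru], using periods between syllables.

Vowels present: u, u, u; each is a nucleus, giving 3 syllables.
σ1/σ2 boundary: /kr/ is a licit onset in full, so it all attaches to the next syllable.
σ2/σ3 boundary: /kzkr/ splits as /kz/ + /kr/ (/kr/ is the longest suffix that is a licit onset).

kru.krukz.kru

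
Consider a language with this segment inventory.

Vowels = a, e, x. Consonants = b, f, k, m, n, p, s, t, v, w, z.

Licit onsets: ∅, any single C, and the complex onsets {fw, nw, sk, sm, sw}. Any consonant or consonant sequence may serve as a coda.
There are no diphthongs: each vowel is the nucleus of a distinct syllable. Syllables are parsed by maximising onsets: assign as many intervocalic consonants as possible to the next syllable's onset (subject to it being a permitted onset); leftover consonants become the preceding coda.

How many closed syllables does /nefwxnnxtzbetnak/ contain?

4

The vowels are e, x, x, e, a — 5 nuclei, so 5 syllables.
/e…x/ gap (V1→V2): cluster /fw/ — /fw/ is itself a permitted onset, so the whole cluster goes right; preceding coda = ∅.
/x…x/ gap (V2→V3): /nn/ splits as /n/ + /n/ (/n/ is the longest suffix that is a licit onset).
/x…e/ gap (V3→V4): /tzb/ — longest licit onset from the right is /b/, leaving /tz/ as coda.
/e…a/ gap (V4→V5): cluster /tn/ — the longest permitted-onset suffix is /n/; onset = /n/, preceding coda = /t/.
Result: ne.fwxn.nxtz.bet.nak.
Classifying each syllable: /ne/ (open), /fwxn/ (closed), /nxtz/ (closed), /bet/ (closed), /nak/ (closed).
Closed syllables: 4.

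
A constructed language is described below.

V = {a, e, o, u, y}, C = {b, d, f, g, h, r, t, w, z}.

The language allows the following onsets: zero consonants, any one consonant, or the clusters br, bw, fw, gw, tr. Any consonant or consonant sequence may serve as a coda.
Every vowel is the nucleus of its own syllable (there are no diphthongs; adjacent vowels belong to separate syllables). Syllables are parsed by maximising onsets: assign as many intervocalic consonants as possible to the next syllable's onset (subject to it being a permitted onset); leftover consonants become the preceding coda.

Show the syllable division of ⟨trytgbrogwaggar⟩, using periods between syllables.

trytg.bro.gwag.gar

Vowels present: y, o, a, a; each is a nucleus, giving 4 syllables.
σ1/σ2 boundary: /tgbr/ — longest licit onset from the right is /br/, leaving /tg/ as coda.
σ2/σ3 boundary: cluster /gw/ — /gw/ is itself a permitted onset, so the whole cluster goes right; preceding coda = ∅.
σ3/σ4 boundary: /gg/ splits as /g/ + /g/ (/g/ is the longest suffix that is a licit onset).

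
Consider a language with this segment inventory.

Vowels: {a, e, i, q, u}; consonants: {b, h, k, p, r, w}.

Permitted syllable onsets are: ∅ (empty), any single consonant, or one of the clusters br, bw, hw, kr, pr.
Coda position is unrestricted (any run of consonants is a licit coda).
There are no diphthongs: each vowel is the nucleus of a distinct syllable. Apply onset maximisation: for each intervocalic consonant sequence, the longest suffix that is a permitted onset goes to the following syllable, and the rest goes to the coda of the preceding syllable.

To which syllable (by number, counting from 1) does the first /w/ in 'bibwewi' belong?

Vowels present: i, e, i; each is a nucleus, giving 3 syllables.
V1 /i/ – V2 /e/: cluster /bw/ — /bw/ is itself a permitted onset, so the whole cluster goes right; preceding coda = ∅.
V2 /e/ – V3 /i/: /w/ is a single consonant, so it becomes the next onset.
Result: bi.bwe.wi.
The first /w/ is in the onset of syllable 2 (/bwe/).

2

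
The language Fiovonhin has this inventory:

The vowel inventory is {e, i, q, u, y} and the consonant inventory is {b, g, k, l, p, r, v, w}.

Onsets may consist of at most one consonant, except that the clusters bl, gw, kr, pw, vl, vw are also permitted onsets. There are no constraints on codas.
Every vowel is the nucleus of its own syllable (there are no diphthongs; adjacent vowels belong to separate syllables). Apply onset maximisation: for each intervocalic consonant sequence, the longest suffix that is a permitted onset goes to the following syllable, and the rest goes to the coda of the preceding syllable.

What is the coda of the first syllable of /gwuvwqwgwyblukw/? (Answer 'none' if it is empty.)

none

Vowels present: u, q, y, u; each is a nucleus, giving 4 syllables.
/u…q/ gap (V1→V2): /vw/ — entire cluster is a permitted onset → onset /vw/, coda ∅.
/q…y/ gap (V2→V3): /wgw/ splits as /w/ + /gw/ (/gw/ is the longest suffix that is a licit onset).
/y…u/ gap (V3→V4): /bl/ is a licit onset in full, so it all attaches to the next syllable.
So the parse is gwu.vwqw.gwy.blukw.
Syllable 1 is /gwu/: onset /gw/, nucleus /u/, coda ∅.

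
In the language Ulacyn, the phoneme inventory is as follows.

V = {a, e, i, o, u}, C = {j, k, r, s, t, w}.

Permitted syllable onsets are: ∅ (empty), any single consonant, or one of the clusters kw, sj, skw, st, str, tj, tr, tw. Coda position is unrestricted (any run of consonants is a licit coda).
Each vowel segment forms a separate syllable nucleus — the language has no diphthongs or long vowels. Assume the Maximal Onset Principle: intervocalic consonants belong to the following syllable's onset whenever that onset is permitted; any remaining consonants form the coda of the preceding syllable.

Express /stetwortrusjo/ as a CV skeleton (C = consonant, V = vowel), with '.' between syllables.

Vowels present: e, o, u, o; each is a nucleus, giving 4 syllables.
/e…o/ gap (V1→V2): /tw/ — entire cluster is a permitted onset → onset /tw/, coda ∅.
/o…u/ gap (V2→V3): cluster /rtr/ — the longest permitted-onset suffix is /tr/; onset = /tr/, preceding coda = /r/.
/u…o/ gap (V3→V4): cluster /sj/ — /sj/ is itself a permitted onset, so the whole cluster goes right; preceding coda = ∅.
Syllabification: ste.twor.tru.sjo.
Mapping each syllable to C/V: /ste/ → CCV, /twor/ → CCVC, /tru/ → CCV, /sjo/ → CCV.

CCV.CCVC.CCV.CCV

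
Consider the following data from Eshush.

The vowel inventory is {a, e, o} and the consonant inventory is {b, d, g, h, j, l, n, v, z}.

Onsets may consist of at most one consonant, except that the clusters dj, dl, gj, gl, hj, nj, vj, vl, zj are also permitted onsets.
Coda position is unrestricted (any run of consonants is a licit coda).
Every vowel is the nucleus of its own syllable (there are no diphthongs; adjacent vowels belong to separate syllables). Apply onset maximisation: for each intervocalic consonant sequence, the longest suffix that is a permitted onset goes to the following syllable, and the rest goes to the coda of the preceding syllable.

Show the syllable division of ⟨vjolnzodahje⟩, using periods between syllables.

vjoln.zo.da.hje

Nuclei (vowels): o, o, a, e → 4 syllables.
Between /o/ (V1) and /o/ (V2): /lnz/ — longest licit onset from the right is /z/, leaving /ln/ as coda.
Between /o/ (V2) and /a/ (V3): /d/ is a single consonant, so it becomes the next onset.
Between /a/ (V3) and /e/ (V4): /hj/ — entire cluster is a permitted onset → onset /hj/, coda ∅.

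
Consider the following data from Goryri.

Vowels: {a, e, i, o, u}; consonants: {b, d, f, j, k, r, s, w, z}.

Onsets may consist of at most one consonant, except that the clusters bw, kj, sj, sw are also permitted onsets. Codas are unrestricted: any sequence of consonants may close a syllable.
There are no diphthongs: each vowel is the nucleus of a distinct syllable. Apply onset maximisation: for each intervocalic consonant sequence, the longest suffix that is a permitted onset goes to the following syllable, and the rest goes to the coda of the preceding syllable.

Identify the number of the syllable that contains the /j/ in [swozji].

2

The vowels are o, i — 2 nuclei, so 2 syllables.
σ1/σ2 boundary: /zj/ splits as /z/ + /j/ (/j/ is the longest suffix that is a licit onset).
Result: swoz.ji.
The /j/ is in the onset of syllable 2 (/ji/).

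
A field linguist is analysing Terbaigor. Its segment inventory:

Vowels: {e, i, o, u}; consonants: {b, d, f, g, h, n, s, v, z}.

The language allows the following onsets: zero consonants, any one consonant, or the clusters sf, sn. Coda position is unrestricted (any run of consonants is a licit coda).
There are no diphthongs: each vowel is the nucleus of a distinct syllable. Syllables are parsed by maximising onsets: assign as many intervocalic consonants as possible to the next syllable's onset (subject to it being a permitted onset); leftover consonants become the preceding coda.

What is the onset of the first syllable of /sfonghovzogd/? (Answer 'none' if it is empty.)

sf

Nuclei (vowels): o, o, o → 3 syllables.
Between /o/ (V1) and /o/ (V2): /ngh/ splits as /ng/ + /h/ (/h/ is the longest suffix that is a licit onset).
Between /o/ (V2) and /o/ (V3): /vz/ — longest licit onset from the right is /z/, leaving /v/ as coda.
Syllabification: sfong.hov.zogd.
Syllable 1 is /sfong/: onset /sf/, nucleus /o/, coda /ng/.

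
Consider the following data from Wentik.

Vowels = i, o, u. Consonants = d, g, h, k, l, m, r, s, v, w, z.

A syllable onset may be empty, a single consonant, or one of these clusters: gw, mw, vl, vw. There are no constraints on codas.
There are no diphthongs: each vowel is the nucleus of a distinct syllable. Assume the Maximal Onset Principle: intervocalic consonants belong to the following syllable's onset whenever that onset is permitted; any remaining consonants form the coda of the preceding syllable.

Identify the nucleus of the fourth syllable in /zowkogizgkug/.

u

Vowels present: o, o, i, u; each is a nucleus, giving 4 syllables.
The fourth nucleus (vowel 4 from the left) is /u/.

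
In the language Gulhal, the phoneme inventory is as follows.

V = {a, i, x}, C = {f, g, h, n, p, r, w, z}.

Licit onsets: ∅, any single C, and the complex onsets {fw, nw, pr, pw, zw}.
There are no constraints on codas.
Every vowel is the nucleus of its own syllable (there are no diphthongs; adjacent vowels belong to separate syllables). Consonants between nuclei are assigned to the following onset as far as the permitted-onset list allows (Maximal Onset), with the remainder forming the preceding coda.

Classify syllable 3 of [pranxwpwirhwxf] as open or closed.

Nuclei (vowels): a, x, i, x → 4 syllables.
/a…x/ gap (V1→V2): /n/ → onset of the next syllable (single consonants are always licit onsets).
/x…i/ gap (V2→V3): /wpw/ splits as /w/ + /pw/ (/pw/ is the longest suffix that is a licit onset).
/i…x/ gap (V3→V4): /rhw/ splits as /rh/ + /w/ (/w/ is the longest suffix that is a licit onset).
Putting it together: pra.nxw.pwirh.wxf.
Syllable 3 is /pwirh/ with coda /rh/, so it is closed.

closed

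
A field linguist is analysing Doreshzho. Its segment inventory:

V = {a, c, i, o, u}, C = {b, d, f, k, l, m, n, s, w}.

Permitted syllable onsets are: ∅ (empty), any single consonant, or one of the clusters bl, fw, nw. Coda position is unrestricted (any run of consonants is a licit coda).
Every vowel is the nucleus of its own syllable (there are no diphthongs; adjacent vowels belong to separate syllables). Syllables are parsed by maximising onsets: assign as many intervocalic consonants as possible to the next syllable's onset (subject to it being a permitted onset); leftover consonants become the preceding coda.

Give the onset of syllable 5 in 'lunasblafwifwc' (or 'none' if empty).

fw

Nuclei (vowels): u, a, a, i, c → 5 syllables.
σ1/σ2 boundary: /n/ is a single consonant, so it becomes the next onset.
σ2/σ3 boundary: /sbl/ — longest licit onset from the right is /bl/, leaving /s/ as coda.
σ3/σ4 boundary: cluster /fw/ — /fw/ is itself a permitted onset, so the whole cluster goes right; preceding coda = ∅.
σ4/σ5 boundary: cluster /fw/ — /fw/ is itself a permitted onset, so the whole cluster goes right; preceding coda = ∅.
So the parse is lu.nas.bla.fwi.fwc.
Syllable 5 is /fwc/: onset /fw/, nucleus /c/, coda ∅.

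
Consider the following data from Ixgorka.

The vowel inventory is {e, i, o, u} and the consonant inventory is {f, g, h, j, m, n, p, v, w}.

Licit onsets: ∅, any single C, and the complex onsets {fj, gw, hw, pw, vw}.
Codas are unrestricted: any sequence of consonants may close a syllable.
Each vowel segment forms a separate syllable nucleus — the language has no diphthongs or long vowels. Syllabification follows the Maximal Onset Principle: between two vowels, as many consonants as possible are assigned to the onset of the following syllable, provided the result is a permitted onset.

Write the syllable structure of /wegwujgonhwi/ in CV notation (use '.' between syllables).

Nuclei (vowels): e, u, o, i → 4 syllables.
V1 /e/ – V2 /u/: /gw/ is a licit onset in full, so it all attaches to the next syllable.
V2 /u/ – V3 /o/: /jg/ splits as /j/ + /g/ (/g/ is the longest suffix that is a licit onset).
V3 /o/ – V4 /i/: /nhw/ splits as /n/ + /hw/ (/hw/ is the longest suffix that is a licit onset).
Result: we.gwuj.gon.hwi.
Mapping each syllable to C/V: /we/ → CV, /gwuj/ → CCVC, /gon/ → CVC, /hwi/ → CCV.

CV.CCVC.CVC.CCV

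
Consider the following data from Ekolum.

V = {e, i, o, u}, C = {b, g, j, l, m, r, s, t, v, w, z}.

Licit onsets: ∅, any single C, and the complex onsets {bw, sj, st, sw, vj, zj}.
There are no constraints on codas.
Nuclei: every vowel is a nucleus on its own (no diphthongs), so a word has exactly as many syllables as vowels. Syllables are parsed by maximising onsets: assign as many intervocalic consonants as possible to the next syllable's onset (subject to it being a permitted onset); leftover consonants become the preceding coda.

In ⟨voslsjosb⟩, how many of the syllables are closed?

The vowels are o, o — 2 nuclei, so 2 syllables.
V1 /o/ – V2 /o/: /slsj/ splits as /sl/ + /sj/ (/sj/ is the longest suffix that is a licit onset).
Result: vosl.sjosb.
Classifying each syllable: /vosl/ (closed), /sjosb/ (closed).
Closed syllables: 2.

2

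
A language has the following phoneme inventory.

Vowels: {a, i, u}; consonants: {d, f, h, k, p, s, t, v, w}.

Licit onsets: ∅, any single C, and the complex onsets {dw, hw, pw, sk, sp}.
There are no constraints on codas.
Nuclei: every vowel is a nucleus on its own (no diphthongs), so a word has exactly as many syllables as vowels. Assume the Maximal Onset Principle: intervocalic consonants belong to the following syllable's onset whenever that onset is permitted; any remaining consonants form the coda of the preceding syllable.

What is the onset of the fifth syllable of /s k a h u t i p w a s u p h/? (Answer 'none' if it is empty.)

The vowels are a, u, i, a, u — 5 nuclei, so 5 syllables.
Between /a/ (V1) and /u/ (V2): just /h/ — single C goes to the following onset.
Between /u/ (V2) and /i/ (V3): /t/ → onset of the next syllable (single consonants are always licit onsets).
Between /i/ (V3) and /a/ (V4): /pw/ — entire cluster is a permitted onset → onset /pw/, coda ∅.
Between /a/ (V4) and /u/ (V5): /s/ → onset of the next syllable (single consonants are always licit onsets).
Syllabification: ska.hu.ti.pwa.suph.
Syllable 5 is /suph/: onset /s/, nucleus /u/, coda /ph/.

s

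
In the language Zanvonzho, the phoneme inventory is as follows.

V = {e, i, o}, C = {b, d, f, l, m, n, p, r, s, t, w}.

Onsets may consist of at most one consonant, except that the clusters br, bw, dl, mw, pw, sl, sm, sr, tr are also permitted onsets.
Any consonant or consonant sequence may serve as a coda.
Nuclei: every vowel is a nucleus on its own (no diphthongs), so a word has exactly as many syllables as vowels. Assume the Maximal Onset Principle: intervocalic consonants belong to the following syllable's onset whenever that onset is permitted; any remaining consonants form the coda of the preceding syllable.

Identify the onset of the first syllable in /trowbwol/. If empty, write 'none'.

Nuclei (vowels): o, o → 2 syllables.
Between /o/ (V1) and /o/ (V2): cluster /wbw/ — the longest permitted-onset suffix is /bw/; onset = /bw/, preceding coda = /w/.
Result: trow.bwol.
Syllable 1 is /trow/: onset /tr/, nucleus /o/, coda /w/.

tr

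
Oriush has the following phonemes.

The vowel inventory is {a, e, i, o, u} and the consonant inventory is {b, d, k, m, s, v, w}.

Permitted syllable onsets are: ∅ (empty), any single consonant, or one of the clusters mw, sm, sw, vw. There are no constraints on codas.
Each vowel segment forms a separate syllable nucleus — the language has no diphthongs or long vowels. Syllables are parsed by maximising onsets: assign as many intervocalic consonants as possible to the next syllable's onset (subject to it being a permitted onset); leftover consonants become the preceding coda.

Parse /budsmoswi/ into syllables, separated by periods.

bud.smo.swi

Vowels present: u, o, i; each is a nucleus, giving 3 syllables.
σ1/σ2 boundary: /dsm/; trying suffixes from longest down, /sm/ is the first permitted one, so coda /d/ | onset /sm/.
σ2/σ3 boundary: /sw/ is a licit onset in full, so it all attaches to the next syllable.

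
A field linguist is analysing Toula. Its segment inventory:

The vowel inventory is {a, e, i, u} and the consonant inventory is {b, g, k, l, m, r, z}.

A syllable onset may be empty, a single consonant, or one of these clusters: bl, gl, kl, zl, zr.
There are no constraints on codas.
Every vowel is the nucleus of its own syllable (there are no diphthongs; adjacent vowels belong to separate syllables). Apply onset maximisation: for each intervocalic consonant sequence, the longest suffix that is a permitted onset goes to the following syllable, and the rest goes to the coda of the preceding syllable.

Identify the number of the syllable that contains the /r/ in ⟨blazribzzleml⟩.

2

Nuclei (vowels): a, i, e → 3 syllables.
/a…i/ gap (V1→V2): /zr/ is a licit onset in full, so it all attaches to the next syllable.
/i…e/ gap (V2→V3): /bzzl/ — longest licit onset from the right is /zl/, leaving /bz/ as coda.
Result: bla.zribz.zleml.
The /r/ is in the onset of syllable 2 (/zribz/).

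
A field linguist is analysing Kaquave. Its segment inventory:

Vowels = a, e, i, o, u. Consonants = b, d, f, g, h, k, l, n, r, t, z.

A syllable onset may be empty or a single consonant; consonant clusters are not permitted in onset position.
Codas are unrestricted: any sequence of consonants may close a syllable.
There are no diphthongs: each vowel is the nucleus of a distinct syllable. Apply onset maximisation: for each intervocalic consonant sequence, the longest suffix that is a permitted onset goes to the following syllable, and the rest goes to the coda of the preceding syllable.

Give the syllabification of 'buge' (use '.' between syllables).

Vowels present: u, e; each is a nucleus, giving 2 syllables.
/u…e/ gap (V1→V2): /g/ → onset of the next syllable (single consonants are always licit onsets).

bu.ge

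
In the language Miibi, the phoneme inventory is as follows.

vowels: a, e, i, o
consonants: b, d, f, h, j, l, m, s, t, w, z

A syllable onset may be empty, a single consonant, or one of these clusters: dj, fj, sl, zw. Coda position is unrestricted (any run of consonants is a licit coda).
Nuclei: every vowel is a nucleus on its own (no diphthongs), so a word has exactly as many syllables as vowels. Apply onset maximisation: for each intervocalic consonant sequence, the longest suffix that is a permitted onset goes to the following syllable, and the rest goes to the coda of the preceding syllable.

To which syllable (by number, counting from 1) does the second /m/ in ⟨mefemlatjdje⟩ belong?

Nuclei (vowels): e, e, a, e → 4 syllables.
Between /e/ (V1) and /e/ (V2): just /f/ — single C goes to the following onset.
Between /e/ (V2) and /a/ (V3): cluster /ml/ — the longest permitted-onset suffix is /l/; onset = /l/, preceding coda = /m/.
Between /a/ (V3) and /e/ (V4): /tjdj/ — longest licit onset from the right is /dj/, leaving /tj/ as coda.
So the parse is me.fem.latj.dje.
The second /m/ is in the coda of syllable 2 (/fem/).

2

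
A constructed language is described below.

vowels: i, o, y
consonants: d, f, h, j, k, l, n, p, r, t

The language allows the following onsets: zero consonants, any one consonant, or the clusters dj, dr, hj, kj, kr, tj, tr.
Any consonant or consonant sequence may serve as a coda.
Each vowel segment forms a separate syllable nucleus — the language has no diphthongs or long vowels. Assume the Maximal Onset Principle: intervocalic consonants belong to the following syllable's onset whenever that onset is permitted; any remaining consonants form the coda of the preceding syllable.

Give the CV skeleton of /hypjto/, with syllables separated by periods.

CVCC.CV

Vowels present: y, o; each is a nucleus, giving 2 syllables.
Between /y/ (V1) and /o/ (V2): cluster /pjt/ — the longest permitted-onset suffix is /t/; onset = /t/, preceding coda = /pj/.
So the parse is hypj.to.
Mapping each syllable to C/V: /hypj/ → CVCC, /to/ → CV.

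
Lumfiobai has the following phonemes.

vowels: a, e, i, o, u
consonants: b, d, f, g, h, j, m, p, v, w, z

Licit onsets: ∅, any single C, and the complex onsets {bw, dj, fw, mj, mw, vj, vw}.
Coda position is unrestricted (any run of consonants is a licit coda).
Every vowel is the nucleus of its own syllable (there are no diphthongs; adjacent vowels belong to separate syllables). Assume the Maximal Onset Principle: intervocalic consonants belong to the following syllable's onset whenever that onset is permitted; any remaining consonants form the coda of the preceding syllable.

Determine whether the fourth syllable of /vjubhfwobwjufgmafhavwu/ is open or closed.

Vowels present: u, o, u, a, a, u; each is a nucleus, giving 6 syllables.
Between /u/ (V1) and /o/ (V2): /bhfw/; trying suffixes from longest down, /fw/ is the first permitted one, so coda /bh/ | onset /fw/.
Between /o/ (V2) and /u/ (V3): /bwj/ — longest licit onset from the right is /j/, leaving /bw/ as coda.
Between /u/ (V3) and /a/ (V4): /fgm/ splits as /fg/ + /m/ (/m/ is the longest suffix that is a licit onset).
Between /a/ (V4) and /a/ (V5): cluster /fh/ — the longest permitted-onset suffix is /h/; onset = /h/, preceding coda = /f/.
Between /a/ (V5) and /u/ (V6): cluster /vw/ — /vw/ is itself a permitted onset, so the whole cluster goes right; preceding coda = ∅.
Syllabification: vjubh.fwobw.jufg.maf.ha.vwu.
Syllable 4 is /maf/ with coda /f/, so it is closed.

closed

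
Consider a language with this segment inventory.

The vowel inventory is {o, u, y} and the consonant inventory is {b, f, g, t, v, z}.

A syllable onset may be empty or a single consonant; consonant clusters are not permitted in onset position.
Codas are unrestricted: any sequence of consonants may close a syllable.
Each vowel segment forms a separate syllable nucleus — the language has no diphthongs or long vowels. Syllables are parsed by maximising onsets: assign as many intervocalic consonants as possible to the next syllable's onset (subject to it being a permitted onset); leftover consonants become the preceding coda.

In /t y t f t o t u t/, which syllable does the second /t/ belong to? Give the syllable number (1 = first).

Nuclei (vowels): y, o, u → 3 syllables.
/y…o/ gap (V1→V2): /tft/ — longest licit onset from the right is /t/, leaving /tf/ as coda.
/o…u/ gap (V2→V3): /t/ → onset of the next syllable (single consonants are always licit onsets).
Result: tytf.to.tut.
The second /t/ is in the coda of syllable 1 (/tytf/).

1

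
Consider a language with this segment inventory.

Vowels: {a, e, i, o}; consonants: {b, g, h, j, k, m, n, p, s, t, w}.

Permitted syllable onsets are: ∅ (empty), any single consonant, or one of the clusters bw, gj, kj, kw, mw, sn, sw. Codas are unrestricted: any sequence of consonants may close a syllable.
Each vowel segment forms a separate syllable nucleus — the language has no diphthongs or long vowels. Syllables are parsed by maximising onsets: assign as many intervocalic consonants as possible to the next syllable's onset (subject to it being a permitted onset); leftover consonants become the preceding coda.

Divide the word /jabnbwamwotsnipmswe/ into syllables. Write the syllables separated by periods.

jabn.bwa.mwot.snipm.swe

Vowels present: a, a, o, i, e; each is a nucleus, giving 5 syllables.
/a…a/ gap (V1→V2): /bnbw/ splits as /bn/ + /bw/ (/bw/ is the longest suffix that is a licit onset).
/a…o/ gap (V2→V3): /mw/ is a licit onset in full, so it all attaches to the next syllable.
/o…i/ gap (V3→V4): /tsn/; trying suffixes from longest down, /sn/ is the first permitted one, so coda /t/ | onset /sn/.
/i…e/ gap (V4→V5): cluster /pmsw/ — the longest permitted-onset suffix is /sw/; onset = /sw/, preceding coda = /pm/.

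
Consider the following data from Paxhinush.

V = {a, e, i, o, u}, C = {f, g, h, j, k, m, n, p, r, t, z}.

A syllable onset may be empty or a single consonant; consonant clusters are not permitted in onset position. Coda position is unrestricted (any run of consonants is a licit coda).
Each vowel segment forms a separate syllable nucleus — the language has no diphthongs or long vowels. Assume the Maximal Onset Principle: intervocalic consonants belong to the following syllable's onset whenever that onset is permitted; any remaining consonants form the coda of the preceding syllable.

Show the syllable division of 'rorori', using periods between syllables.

The vowels are o, o, i — 3 nuclei, so 3 syllables.
σ1/σ2 boundary: /r/ is a single consonant, so it becomes the next onset.
σ2/σ3 boundary: /r/ → onset of the next syllable (single consonants are always licit onsets).

ro.ro.ri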